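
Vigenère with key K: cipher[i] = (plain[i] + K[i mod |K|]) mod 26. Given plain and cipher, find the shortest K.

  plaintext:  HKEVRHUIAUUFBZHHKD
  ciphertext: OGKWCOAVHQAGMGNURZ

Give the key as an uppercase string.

HWGBLHGN

  i= 0: O-H =  7 → H
  i= 1: G-K = 22 → W
  i= 2: K-E =  6 → G
  i= 3: W-V =  1 → B
  i= 4: C-R = 11 → L
  i= 5: O-H =  7 → H
  i= 6: A-U =  6 → G
  i= 7: V-I = 13 → N
  i= 8: H-A =  7 → H
  i= 9: Q-U = 22 → W
  i=10: A-U =  6 → G
  i=11: G-F =  1 → B
  i=12: M-B = 11 → L
  i=13: G-Z =  7 → H
  i=14: N-H =  6 → G
  i=15: U-H = 13 → N
  i=16: R-K =  7 → H
  i=17: Z-D = 22 → W
  shifts repeat with period 8: HWGBLHGN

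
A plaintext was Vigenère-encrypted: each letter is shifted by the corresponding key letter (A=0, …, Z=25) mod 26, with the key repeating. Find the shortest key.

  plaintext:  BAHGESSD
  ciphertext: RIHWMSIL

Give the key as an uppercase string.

  i= 0: R-B = 16 → Q
  i= 1: I-A =  8 → I
  i= 2: H-H =  0 → A
  i= 3: W-G = 16 → Q
  i= 4: M-E =  8 → I
  i= 5: S-S =  0 → A
  i= 6: I-S = 16 → Q
  i= 7: L-D =  8 → I
  shifts repeat with period 3: QIA

QIA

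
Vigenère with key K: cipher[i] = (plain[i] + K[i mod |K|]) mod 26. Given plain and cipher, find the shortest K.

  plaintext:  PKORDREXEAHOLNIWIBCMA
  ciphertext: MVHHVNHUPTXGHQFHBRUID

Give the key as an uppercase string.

XLTQSWD

  i= 0: M-P = 23 → X
  i= 1: V-K = 11 → L
  i= 2: H-O = 19 → T
  i= 3: H-R = 16 → Q
  i= 4: V-D = 18 → S
  i= 5: N-R = 22 → W
  i= 6: H-E =  3 → D
  i= 7: U-X = 23 → X
  i= 8: P-E = 11 → L
  i= 9: T-A = 19 → T
  i=10: X-H = 16 → Q
  i=11: G-O = 18 → S
  i=12: H-L = 22 → W
  i=13: Q-N =  3 → D
  i=14: F-I = 23 → X
  i=15: H-W = 11 → L
  i=16: B-I = 19 → T
  i=17: R-B = 16 → Q
  i=18: U-C = 18 → S
  i=19: I-M = 22 → W
  i=20: D-A =  3 → D
  shifts repeat with period 7: XLTQSWD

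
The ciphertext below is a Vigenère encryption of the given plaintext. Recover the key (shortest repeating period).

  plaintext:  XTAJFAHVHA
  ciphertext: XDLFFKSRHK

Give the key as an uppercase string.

AKLW

  i= 0: X-X =  0 → A
  i= 1: D-T = 10 → K
  i= 2: L-A = 11 → L
  i= 3: F-J = 22 → W
  i= 4: F-F =  0 → A
  i= 5: K-A = 10 → K
  i= 6: S-H = 11 → L
  i= 7: R-V = 22 → W
  i= 8: H-H =  0 → A
  i= 9: K-A = 10 → K
  shifts repeat with period 4: AKLW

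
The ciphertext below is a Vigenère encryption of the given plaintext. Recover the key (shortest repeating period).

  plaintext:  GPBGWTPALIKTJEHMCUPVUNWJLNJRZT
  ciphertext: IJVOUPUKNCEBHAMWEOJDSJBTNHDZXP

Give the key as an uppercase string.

CUUIYWFK

  i= 0: I-G =  2 → C
  i= 1: J-P = 20 → U
  i= 2: V-B = 20 → U
  i= 3: O-G =  8 → I
  i= 4: U-W = 24 → Y
  i= 5: P-T = 22 → W
  i= 6: U-P =  5 → F
  i= 7: K-A = 10 → K
  i= 8: N-L =  2 → C
  i= 9: C-I = 20 → U
  i=10: E-K = 20 → U
  i=11: B-T =  8 → I
  i=12: H-J = 24 → Y
  i=13: A-E = 22 → W
  i=14: M-H =  5 → F
  i=15: W-M = 10 → K
  i=16: E-C =  2 → C
  i=17: O-U = 20 → U
  i=18: J-P = 20 → U
  i=19: D-V =  8 → I
  i=20: S-U = 24 → Y
  i=21: J-N = 22 → W
  i=22: B-W =  5 → F
  i=23: T-J = 10 → K
  i=24: N-L =  2 → C
  i=25: H-N = 20 → U
  i=26: D-J = 20 → U
  i=27: Z-R =  8 → I
  i=28: X-Z = 24 → Y
  i=29: P-T = 22 → W
  shifts repeat with period 8: CUUIYWFK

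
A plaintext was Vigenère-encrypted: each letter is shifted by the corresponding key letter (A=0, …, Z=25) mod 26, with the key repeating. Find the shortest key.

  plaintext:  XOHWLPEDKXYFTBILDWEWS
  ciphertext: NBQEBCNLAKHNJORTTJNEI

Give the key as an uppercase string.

  i= 0: N-X = 16 → Q
  i= 1: B-O = 13 → N
  i= 2: Q-H =  9 → J
  i= 3: E-W =  8 → I
  i= 4: B-L = 16 → Q
  i= 5: C-P = 13 → N
  i= 6: N-E =  9 → J
  i= 7: L-D =  8 → I
  i= 8: A-K = 16 → Q
  i= 9: K-X = 13 → N
  i=10: H-Y =  9 → J
  i=11: N-F =  8 → I
  i=12: J-T = 16 → Q
  i=13: O-B = 13 → N
  i=14: R-I =  9 → J
  i=15: T-L =  8 → I
  i=16: T-D = 16 → Q
  i=17: J-W = 13 → N
  i=18: N-E =  9 → J
  i=19: E-W =  8 → I
  i=20: I-S = 16 → Q
  shifts repeat with period 4: QNJI

QNJI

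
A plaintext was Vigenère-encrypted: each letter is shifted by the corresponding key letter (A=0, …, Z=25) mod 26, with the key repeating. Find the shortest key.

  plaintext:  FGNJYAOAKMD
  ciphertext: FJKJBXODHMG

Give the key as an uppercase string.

  i= 0: F-F =  0 → A
  i= 1: J-G =  3 → D
  i= 2: K-N = 23 → X
  i= 3: J-J =  0 → A
  i= 4: B-Y =  3 → D
  i= 5: X-A = 23 → X
  i= 6: O-O =  0 → A
  i= 7: D-A =  3 → D
  i= 8: H-K = 23 → X
  i= 9: M-M =  0 → A
  i=10: G-D =  3 → D
  shifts repeat with period 3: ADX

ADX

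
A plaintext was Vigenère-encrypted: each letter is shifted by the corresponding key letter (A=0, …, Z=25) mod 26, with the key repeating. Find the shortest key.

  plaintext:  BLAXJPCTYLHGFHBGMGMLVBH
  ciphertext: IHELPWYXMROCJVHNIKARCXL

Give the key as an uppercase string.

HWEOG

  i= 0: I-B =  7 → H
  i= 1: H-L = 22 → W
  i= 2: E-A =  4 → E
  i= 3: L-X = 14 → O
  i= 4: P-J =  6 → G
  i= 5: W-P =  7 → H
  i= 6: Y-C = 22 → W
  i= 7: X-T =  4 → E
  i= 8: M-Y = 14 → O
  i= 9: R-L =  6 → G
  i=10: O-H =  7 → H
  i=11: C-G = 22 → W
  i=12: J-F =  4 → E
  i=13: V-H = 14 → O
  i=14: H-B =  6 → G
  i=15: N-G =  7 → H
  i=16: I-M = 22 → W
  i=17: K-G =  4 → E
  i=18: A-M = 14 → O
  i=19: R-L =  6 → G
  i=20: C-V =  7 → H
  i=21: X-B = 22 → W
  i=22: L-H =  4 → E
  shifts repeat with period 5: HWEOG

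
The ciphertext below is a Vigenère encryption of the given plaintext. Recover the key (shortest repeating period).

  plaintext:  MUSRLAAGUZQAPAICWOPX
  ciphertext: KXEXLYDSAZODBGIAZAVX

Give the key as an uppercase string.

  i= 0: K-M = 24 → Y
  i= 1: X-U =  3 → D
  i= 2: E-S = 12 → M
  i= 3: X-R =  6 → G
  i= 4: L-L =  0 → A
  i= 5: Y-A = 24 → Y
  i= 6: D-A =  3 → D
  i= 7: S-G = 12 → M
  i= 8: A-U =  6 → G
  i= 9: Z-Z =  0 → A
  i=10: O-Q = 24 → Y
  i=11: D-A =  3 → D
  i=12: B-P = 12 → M
  i=13: G-A =  6 → G
  i=14: I-I =  0 → A
  i=15: A-C = 24 → Y
  i=16: Z-W =  3 → D
  i=17: A-O = 12 → M
  i=18: V-P =  6 → G
  i=19: X-X =  0 → A
  shifts repeat with period 5: YDMGA

YDMGA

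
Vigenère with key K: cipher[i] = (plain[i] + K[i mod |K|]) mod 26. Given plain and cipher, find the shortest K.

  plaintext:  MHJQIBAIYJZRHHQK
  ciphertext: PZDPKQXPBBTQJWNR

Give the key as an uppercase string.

  i= 0: P-M =  3 → D
  i= 1: Z-H = 18 → S
  i= 2: D-J = 20 → U
  i= 3: P-Q = 25 → Z
  i= 4: K-I =  2 → C
  i= 5: Q-B = 15 → P
  i= 6: X-A = 23 → X
  i= 7: P-I =  7 → H
  i= 8: B-Y =  3 → D
  i= 9: B-J = 18 → S
  i=10: T-Z = 20 → U
  i=11: Q-R = 25 → Z
  i=12: J-H =  2 → C
  i=13: W-H = 15 → P
  i=14: N-Q = 23 → X
  i=15: R-K =  7 → H
  shifts repeat with period 8: DSUZCPXH

DSUZCPXH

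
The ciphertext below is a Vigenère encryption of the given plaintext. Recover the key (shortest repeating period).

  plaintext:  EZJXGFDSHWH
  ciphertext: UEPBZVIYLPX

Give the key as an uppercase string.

QFGET

  i= 0: U-E = 16 → Q
  i= 1: E-Z =  5 → F
  i= 2: P-J =  6 → G
  i= 3: B-X =  4 → E
  i= 4: Z-G = 19 → T
  i= 5: V-F = 16 → Q
  i= 6: I-D =  5 → F
  i= 7: Y-S =  6 → G
  i= 8: L-H =  4 → E
  i= 9: P-W = 19 → T
  i=10: X-H = 16 → Q
  shifts repeat with period 5: QFGET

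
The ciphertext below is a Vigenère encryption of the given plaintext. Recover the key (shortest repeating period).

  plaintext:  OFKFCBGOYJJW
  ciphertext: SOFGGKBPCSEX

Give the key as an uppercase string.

EJVB

  i= 0: S-O =  4 → E
  i= 1: O-F =  9 → J
  i= 2: F-K = 21 → V
  i= 3: G-F =  1 → B
  i= 4: G-C =  4 → E
  i= 5: K-B =  9 → J
  i= 6: B-G = 21 → V
  i= 7: P-O =  1 → B
  i= 8: C-Y =  4 → E
  i= 9: S-J =  9 → J
  i=10: E-J = 21 → V
  i=11: X-W =  1 → B
  shifts repeat with period 4: EJVB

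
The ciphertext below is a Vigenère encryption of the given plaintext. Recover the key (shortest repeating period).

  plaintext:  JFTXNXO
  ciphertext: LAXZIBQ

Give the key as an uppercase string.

CVE

  i= 0: L-J =  2 → C
  i= 1: A-F = 21 → V
  i= 2: X-T =  4 → E
  i= 3: Z-X =  2 → C
  i= 4: I-N = 21 → V
  i= 5: B-X =  4 → E
  i= 6: Q-O =  2 → C
  shifts repeat with period 3: CVE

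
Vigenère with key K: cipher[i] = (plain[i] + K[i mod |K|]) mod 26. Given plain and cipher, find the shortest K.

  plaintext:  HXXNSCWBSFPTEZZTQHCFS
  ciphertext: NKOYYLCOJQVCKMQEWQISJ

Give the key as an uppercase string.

  i= 0: N-H =  6 → G
  i= 1: K-X = 13 → N
  i= 2: O-X = 17 → R
  i= 3: Y-N = 11 → L
  i= 4: Y-S =  6 → G
  i= 5: L-C =  9 → J
  i= 6: C-W =  6 → G
  i= 7: O-B = 13 → N
  i= 8: J-S = 17 → R
  i= 9: Q-F = 11 → L
  i=10: V-P =  6 → G
  i=11: C-T =  9 → J
  i=12: K-E =  6 → G
  i=13: M-Z = 13 → N
  i=14: Q-Z = 17 → R
  i=15: E-T = 11 → L
  i=16: W-Q =  6 → G
  i=17: Q-H =  9 → J
  i=18: I-C =  6 → G
  i=19: S-F = 13 → N
  i=20: J-S = 17 → R
  shifts repeat with period 6: GNRLGJ

GNRLGJ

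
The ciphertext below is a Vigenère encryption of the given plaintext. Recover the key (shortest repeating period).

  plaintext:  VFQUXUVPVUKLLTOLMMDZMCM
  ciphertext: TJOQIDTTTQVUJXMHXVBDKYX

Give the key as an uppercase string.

  i= 0: T-V = 24 → Y
  i= 1: J-F =  4 → E
  i= 2: O-Q = 24 → Y
  i= 3: Q-U = 22 → W
  i= 4: I-X = 11 → L
  i= 5: D-U =  9 → J
  i= 6: T-V = 24 → Y
  i= 7: T-P =  4 → E
  i= 8: T-V = 24 → Y
  i= 9: Q-U = 22 → W
  i=10: V-K = 11 → L
  i=11: U-L =  9 → J
  i=12: J-L = 24 → Y
  i=13: X-T =  4 → E
  i=14: M-O = 24 → Y
  i=15: H-L = 22 → W
  i=16: X-M = 11 → L
  i=17: V-M =  9 → J
  i=18: B-D = 24 → Y
  i=19: D-Z =  4 → E
  i=20: K-M = 24 → Y
  i=21: Y-C = 22 → W
  i=22: X-M = 11 → L
  shifts repeat with period 6: YEYWLJ

YEYWLJ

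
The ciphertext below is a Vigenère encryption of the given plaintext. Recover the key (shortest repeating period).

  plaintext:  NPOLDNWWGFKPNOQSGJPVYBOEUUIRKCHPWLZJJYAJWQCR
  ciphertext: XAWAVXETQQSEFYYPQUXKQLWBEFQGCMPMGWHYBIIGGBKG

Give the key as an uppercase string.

  i= 0: X-N = 10 → K
  i= 1: A-P = 11 → L
  i= 2: W-O =  8 → I
  i= 3: A-L = 15 → P
  i= 4: V-D = 18 → S
  i= 5: X-N = 10 → K
  i= 6: E-W =  8 → I
  i= 7: T-W = 23 → X
  i= 8: Q-G = 10 → K
  i= 9: Q-F = 11 → L
  i=10: S-K =  8 → I
  i=11: E-P = 15 → P
  i=12: F-N = 18 → S
  i=13: Y-O = 10 → K
  i=14: Y-Q =  8 → I
  i=15: P-S = 23 → X
  i=16: Q-G = 10 → K
  i=17: U-J = 11 → L
  i=18: X-P =  8 → I
  i=19: K-V = 15 → P
  i=20: Q-Y = 18 → S
  i=21: L-B = 10 → K
  i=22: W-O =  8 → I
  i=23: B-E = 23 → X
  i=24: E-U = 10 → K
  i=25: F-U = 11 → L
  i=26: Q-I =  8 → I
  i=27: G-R = 15 → P
  i=28: C-K = 18 → S
  i=29: M-C = 10 → K
  i=30: P-H =  8 → I
  i=31: M-P = 23 → X
  i=32: G-W = 10 → K
  i=33: W-L = 11 → L
  i=34: H-Z =  8 → I
  i=35: Y-J = 15 → P
  i=36: B-J = 18 → S
  i=37: I-Y = 10 → K
  i=38: I-A =  8 → I
  i=39: G-J = 23 → X
  i=40: G-W = 10 → K
  i=41: B-Q = 11 → L
  i=42: K-C =  8 → I
  i=43: G-R = 15 → P
  shifts repeat with period 8: KLIPSKIX

KLIPSKIX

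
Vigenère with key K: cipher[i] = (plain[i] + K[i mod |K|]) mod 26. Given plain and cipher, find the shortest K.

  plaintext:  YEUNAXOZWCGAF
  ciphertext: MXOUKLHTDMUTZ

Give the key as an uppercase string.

  i= 0: M-Y = 14 → O
  i= 1: X-E = 19 → T
  i= 2: O-U = 20 → U
  i= 3: U-N =  7 → H
  i= 4: K-A = 10 → K
  i= 5: L-X = 14 → O
  i= 6: H-O = 19 → T
  i= 7: T-Z = 20 → U
  i= 8: D-W =  7 → H
  i= 9: M-C = 10 → K
  i=10: U-G = 14 → O
  i=11: T-A = 19 → T
  i=12: Z-F = 20 → U
  shifts repeat with period 5: OTUHK

OTUHK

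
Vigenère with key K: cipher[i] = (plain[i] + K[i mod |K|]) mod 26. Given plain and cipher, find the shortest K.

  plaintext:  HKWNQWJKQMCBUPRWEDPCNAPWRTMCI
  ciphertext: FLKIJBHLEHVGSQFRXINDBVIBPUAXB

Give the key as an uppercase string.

YBOVTF

  i= 0: F-H = 24 → Y
  i= 1: L-K =  1 → B
  i= 2: K-W = 14 → O
  i= 3: I-N = 21 → V
  i= 4: J-Q = 19 → T
  i= 5: B-W =  5 → F
  i= 6: H-J = 24 → Y
  i= 7: L-K =  1 → B
  i= 8: E-Q = 14 → O
  i= 9: H-M = 21 → V
  i=10: V-C = 19 → T
  i=11: G-B =  5 → F
  i=12: S-U = 24 → Y
  i=13: Q-P =  1 → B
  i=14: F-R = 14 → O
  i=15: R-W = 21 → V
  i=16: X-E = 19 → T
  i=17: I-D =  5 → F
  i=18: N-P = 24 → Y
  i=19: D-C =  1 → B
  i=20: B-N = 14 → O
  i=21: V-A = 21 → V
  i=22: I-P = 19 → T
  i=23: B-W =  5 → F
  i=24: P-R = 24 → Y
  i=25: U-T =  1 → B
  i=26: A-M = 14 → O
  i=27: X-C = 21 → V
  i=28: B-I = 19 → T
  shifts repeat with period 6: YBOVTF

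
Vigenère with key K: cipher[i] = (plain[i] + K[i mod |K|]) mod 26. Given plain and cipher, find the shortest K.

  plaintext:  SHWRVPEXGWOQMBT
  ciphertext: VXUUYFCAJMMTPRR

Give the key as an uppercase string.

  i= 0: V-S =  3 → D
  i= 1: X-H = 16 → Q
  i= 2: U-W = 24 → Y
  i= 3: U-R =  3 → D
  i= 4: Y-V =  3 → D
  i= 5: F-P = 16 → Q
  i= 6: C-E = 24 → Y
  i= 7: A-X =  3 → D
  i= 8: J-G =  3 → D
  i= 9: M-W = 16 → Q
  i=10: M-O = 24 → Y
  i=11: T-Q =  3 → D
  i=12: P-M =  3 → D
  i=13: R-B = 16 → Q
  i=14: R-T = 24 → Y
  shifts repeat with period 4: DQYD

DQYD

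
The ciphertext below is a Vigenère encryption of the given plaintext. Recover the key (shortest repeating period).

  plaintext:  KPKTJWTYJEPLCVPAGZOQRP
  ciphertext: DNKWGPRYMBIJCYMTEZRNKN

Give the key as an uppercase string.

  i= 0: D-K = 19 → T
  i= 1: N-P = 24 → Y
  i= 2: K-K =  0 → A
  i= 3: W-T =  3 → D
  i= 4: G-J = 23 → X
  i= 5: P-W = 19 → T
  i= 6: R-T = 24 → Y
  i= 7: Y-Y =  0 → A
  i= 8: M-J =  3 → D
  i= 9: B-E = 23 → X
  i=10: I-P = 19 → T
  i=11: J-L = 24 → Y
  i=12: C-C =  0 → A
  i=13: Y-V =  3 → D
  i=14: M-P = 23 → X
  i=15: T-A = 19 → T
  i=16: E-G = 24 → Y
  i=17: Z-Z =  0 → A
  i=18: R-O =  3 → D
  i=19: N-Q = 23 → X
  i=20: K-R = 19 → T
  i=21: N-P = 24 → Y
  shifts repeat with period 5: TYADX

TYADX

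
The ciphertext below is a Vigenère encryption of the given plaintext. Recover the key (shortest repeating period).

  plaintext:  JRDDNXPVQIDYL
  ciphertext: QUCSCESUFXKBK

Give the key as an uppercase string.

HDZPP

  i= 0: Q-J =  7 → H
  i= 1: U-R =  3 → D
  i= 2: C-D = 25 → Z
  i= 3: S-D = 15 → P
  i= 4: C-N = 15 → P
  i= 5: E-X =  7 → H
  i= 6: S-P =  3 → D
  i= 7: U-V = 25 → Z
  i= 8: F-Q = 15 → P
  i= 9: X-I = 15 → P
  i=10: K-D =  7 → H
  i=11: B-Y =  3 → D
  i=12: K-L = 25 → Z
  shifts repeat with period 5: HDZPP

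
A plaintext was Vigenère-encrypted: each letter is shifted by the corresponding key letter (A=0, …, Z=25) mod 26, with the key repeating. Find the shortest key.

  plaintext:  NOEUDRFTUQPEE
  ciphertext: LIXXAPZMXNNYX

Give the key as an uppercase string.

  i= 0: L-N = 24 → Y
  i= 1: I-O = 20 → U
  i= 2: X-E = 19 → T
  i= 3: X-U =  3 → D
  i= 4: A-D = 23 → X
  i= 5: P-R = 24 → Y
  i= 6: Z-F = 20 → U
  i= 7: M-T = 19 → T
  i= 8: X-U =  3 → D
  i= 9: N-Q = 23 → X
  i=10: N-P = 24 → Y
  i=11: Y-E = 20 → U
  i=12: X-E = 19 → T
  shifts repeat with period 5: YUTDX

YUTDX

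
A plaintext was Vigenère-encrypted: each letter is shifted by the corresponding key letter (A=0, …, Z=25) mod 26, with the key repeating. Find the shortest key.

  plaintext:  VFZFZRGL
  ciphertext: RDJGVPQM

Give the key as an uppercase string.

WYKB

  i= 0: R-V = 22 → W
  i= 1: D-F = 24 → Y
  i= 2: J-Z = 10 → K
  i= 3: G-F =  1 → B
  i= 4: V-Z = 22 → W
  i= 5: P-R = 24 → Y
  i= 6: Q-G = 10 → K
  i= 7: M-L =  1 → B
  shifts repeat with period 4: WYKB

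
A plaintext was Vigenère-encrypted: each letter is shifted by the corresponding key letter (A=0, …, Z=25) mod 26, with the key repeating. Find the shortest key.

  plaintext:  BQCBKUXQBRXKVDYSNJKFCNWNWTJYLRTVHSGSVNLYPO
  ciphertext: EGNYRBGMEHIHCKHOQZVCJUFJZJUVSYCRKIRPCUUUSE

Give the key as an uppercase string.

DQLXHHJW

  i= 0: E-B =  3 → D
  i= 1: G-Q = 16 → Q
  i= 2: N-C = 11 → L
  i= 3: Y-B = 23 → X
  i= 4: R-K =  7 → H
  i= 5: B-U =  7 → H
  i= 6: G-X =  9 → J
  i= 7: M-Q = 22 → W
  i= 8: E-B =  3 → D
  i= 9: H-R = 16 → Q
  i=10: I-X = 11 → L
  i=11: H-K = 23 → X
  i=12: C-V =  7 → H
  i=13: K-D =  7 → H
  i=14: H-Y =  9 → J
  i=15: O-S = 22 → W
  i=16: Q-N =  3 → D
  i=17: Z-J = 16 → Q
  i=18: V-K = 11 → L
  i=19: C-F = 23 → X
  i=20: J-C =  7 → H
  i=21: U-N =  7 → H
  i=22: F-W =  9 → J
  i=23: J-N = 22 → W
  i=24: Z-W =  3 → D
  i=25: J-T = 16 → Q
  i=26: U-J = 11 → L
  i=27: V-Y = 23 → X
  i=28: S-L =  7 → H
  i=29: Y-R =  7 → H
  i=30: C-T =  9 → J
  i=31: R-V = 22 → W
  i=32: K-H =  3 → D
  i=33: I-S = 16 → Q
  i=34: R-G = 11 → L
  i=35: P-S = 23 → X
  i=36: C-V =  7 → H
  i=37: U-N =  7 → H
  i=38: U-L =  9 → J
  i=39: U-Y = 22 → W
  i=40: S-P =  3 → D
  i=41: E-O = 16 → Q
  shifts repeat with period 8: DQLXHHJW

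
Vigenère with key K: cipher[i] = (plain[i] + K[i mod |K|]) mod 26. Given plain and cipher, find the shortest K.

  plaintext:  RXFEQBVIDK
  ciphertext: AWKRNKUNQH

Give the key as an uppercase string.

JZFNX

  i= 0: A-R =  9 → J
  i= 1: W-X = 25 → Z
  i= 2: K-F =  5 → F
  i= 3: R-E = 13 → N
  i= 4: N-Q = 23 → X
  i= 5: K-B =  9 → J
  i= 6: U-V = 25 → Z
  i= 7: N-I =  5 → F
  i= 8: Q-D = 13 → N
  i= 9: H-K = 23 → X
  shifts repeat with period 5: JZFNX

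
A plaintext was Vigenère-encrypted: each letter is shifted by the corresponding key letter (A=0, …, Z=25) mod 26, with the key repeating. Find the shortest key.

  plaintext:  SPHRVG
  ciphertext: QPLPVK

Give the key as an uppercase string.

  i= 0: Q-S = 24 → Y
  i= 1: P-P =  0 → A
  i= 2: L-H =  4 → E
  i= 3: P-R = 24 → Y
  i= 4: V-V =  0 → A
  i= 5: K-G =  4 → E
  shifts repeat with period 3: YAE

YAE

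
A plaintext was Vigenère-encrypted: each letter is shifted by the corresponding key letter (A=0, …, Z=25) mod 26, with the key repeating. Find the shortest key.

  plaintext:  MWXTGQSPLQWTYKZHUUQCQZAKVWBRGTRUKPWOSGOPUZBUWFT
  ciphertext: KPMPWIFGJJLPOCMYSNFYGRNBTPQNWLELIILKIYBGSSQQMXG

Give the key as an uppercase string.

  i= 0: K-M = 24 → Y
  i= 1: P-W = 19 → T
  i= 2: M-X = 15 → P
  i= 3: P-T = 22 → W
  i= 4: W-G = 16 → Q
  i= 5: I-Q = 18 → S
  i= 6: F-S = 13 → N
  i= 7: G-P = 17 → R
  i= 8: J-L = 24 → Y
  i= 9: J-Q = 19 → T
  i=10: L-W = 15 → P
  i=11: P-T = 22 → W
  i=12: O-Y = 16 → Q
  i=13: C-K = 18 → S
  i=14: M-Z = 13 → N
  i=15: Y-H = 17 → R
  i=16: S-U = 24 → Y
  i=17: N-U = 19 → T
  i=18: F-Q = 15 → P
  i=19: Y-C = 22 → W
  i=20: G-Q = 16 → Q
  i=21: R-Z = 18 → S
  i=22: N-A = 13 → N
  i=23: B-K = 17 → R
  i=24: T-V = 24 → Y
  i=25: P-W = 19 → T
  i=26: Q-B = 15 → P
  i=27: N-R = 22 → W
  i=28: W-G = 16 → Q
  i=29: L-T = 18 → S
  i=30: E-R = 13 → N
  i=31: L-U = 17 → R
  i=32: I-K = 24 → Y
  i=33: I-P = 19 → T
  i=34: L-W = 15 → P
  i=35: K-O = 22 → W
  i=36: I-S = 16 → Q
  i=37: Y-G = 18 → S
  i=38: B-O = 13 → N
  i=39: G-P = 17 → R
  i=40: S-U = 24 → Y
  i=41: S-Z = 19 → T
  i=42: Q-B = 15 → P
  i=43: Q-U = 22 → W
  i=44: M-W = 16 → Q
  i=45: X-F = 18 → S
  i=46: G-T = 13 → N
  shifts repeat with period 8: YTPWQSNR

YTPWQSNR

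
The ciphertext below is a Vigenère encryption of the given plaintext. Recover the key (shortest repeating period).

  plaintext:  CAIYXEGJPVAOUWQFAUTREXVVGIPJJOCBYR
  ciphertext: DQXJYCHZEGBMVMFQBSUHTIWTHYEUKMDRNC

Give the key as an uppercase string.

  i= 0: D-C =  1 → B
  i= 1: Q-A = 16 → Q
  i= 2: X-I = 15 → P
  i= 3: J-Y = 11 → L
  i= 4: Y-X =  1 → B
  i= 5: C-E = 24 → Y
  i= 6: H-G =  1 → B
  i= 7: Z-J = 16 → Q
  i= 8: E-P = 15 → P
  i= 9: G-V = 11 → L
  i=10: B-A =  1 → B
  i=11: M-O = 24 → Y
  i=12: V-U =  1 → B
  i=13: M-W = 16 → Q
  i=14: F-Q = 15 → P
  i=15: Q-F = 11 → L
  i=16: B-A =  1 → B
  i=17: S-U = 24 → Y
  i=18: U-T =  1 → B
  i=19: H-R = 16 → Q
  i=20: T-E = 15 → P
  i=21: I-X = 11 → L
  i=22: W-V =  1 → B
  i=23: T-V = 24 → Y
  i=24: H-G =  1 → B
  i=25: Y-I = 16 → Q
  i=26: E-P = 15 → P
  i=27: U-J = 11 → L
  i=28: K-J =  1 → B
  i=29: M-O = 24 → Y
  i=30: D-C =  1 → B
  i=31: R-B = 16 → Q
  i=32: N-Y = 15 → P
  i=33: C-R = 11 → L
  shifts repeat with period 6: BQPLBY

BQPLBY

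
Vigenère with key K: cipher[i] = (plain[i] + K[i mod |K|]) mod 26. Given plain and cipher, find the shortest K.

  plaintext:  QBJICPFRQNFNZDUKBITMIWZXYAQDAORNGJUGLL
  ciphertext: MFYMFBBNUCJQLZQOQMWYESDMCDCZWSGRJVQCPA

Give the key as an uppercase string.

  i= 0: M-Q = 22 → W
  i= 1: F-B =  4 → E
  i= 2: Y-J = 15 → P
  i= 3: M-I =  4 → E
  i= 4: F-C =  3 → D
  i= 5: B-P = 12 → M
  i= 6: B-F = 22 → W
  i= 7: N-R = 22 → W
  i= 8: U-Q =  4 → E
  i= 9: C-N = 15 → P
  i=10: J-F =  4 → E
  i=11: Q-N =  3 → D
  i=12: L-Z = 12 → M
  i=13: Z-D = 22 → W
  i=14: Q-U = 22 → W
  i=15: O-K =  4 → E
  i=16: Q-B = 15 → P
  i=17: M-I =  4 → E
  i=18: W-T =  3 → D
  i=19: Y-M = 12 → M
  i=20: E-I = 22 → W
  i=21: S-W = 22 → W
  i=22: D-Z =  4 → E
  i=23: M-X = 15 → P
  i=24: C-Y =  4 → E
  i=25: D-A =  3 → D
  i=26: C-Q = 12 → M
  i=27: Z-D = 22 → W
  i=28: W-A = 22 → W
  i=29: S-O =  4 → E
  i=30: G-R = 15 → P
  i=31: R-N =  4 → E
  i=32: J-G =  3 → D
  i=33: V-J = 12 → M
  i=34: Q-U = 22 → W
  i=35: C-G = 22 → W
  i=36: P-L =  4 → E
  i=37: A-L = 15 → P
  shifts repeat with period 7: WEPEDMW

WEPEDMW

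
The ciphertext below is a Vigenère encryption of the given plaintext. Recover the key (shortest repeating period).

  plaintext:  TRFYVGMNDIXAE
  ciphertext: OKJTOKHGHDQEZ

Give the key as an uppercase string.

  i= 0: O-T = 21 → V
  i= 1: K-R = 19 → T
  i= 2: J-F =  4 → E
  i= 3: T-Y = 21 → V
  i= 4: O-V = 19 → T
  i= 5: K-G =  4 → E
  i= 6: H-M = 21 → V
  i= 7: G-N = 19 → T
  i= 8: H-D =  4 → E
  i= 9: D-I = 21 → V
  i=10: Q-X = 19 → T
  i=11: E-A =  4 → E
  i=12: Z-E = 21 → V
  shifts repeat with period 3: VTE

VTE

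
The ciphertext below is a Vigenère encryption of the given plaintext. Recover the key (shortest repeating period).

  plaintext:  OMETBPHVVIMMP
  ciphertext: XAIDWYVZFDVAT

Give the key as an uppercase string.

JOEKV

  i= 0: X-O =  9 → J
  i= 1: A-M = 14 → O
  i= 2: I-E =  4 → E
  i= 3: D-T = 10 → K
  i= 4: W-B = 21 → V
  i= 5: Y-P =  9 → J
  i= 6: V-H = 14 → O
  i= 7: Z-V =  4 → E
  i= 8: F-V = 10 → K
  i= 9: D-I = 21 → V
  i=10: V-M =  9 → J
  i=11: A-M = 14 → O
  i=12: T-P =  4 → E
  shifts repeat with period 5: JOEKV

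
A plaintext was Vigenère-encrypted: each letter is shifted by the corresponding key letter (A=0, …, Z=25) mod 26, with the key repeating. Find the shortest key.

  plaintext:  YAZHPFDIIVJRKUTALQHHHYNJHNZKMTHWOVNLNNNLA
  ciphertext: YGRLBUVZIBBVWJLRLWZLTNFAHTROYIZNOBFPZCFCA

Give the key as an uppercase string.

AGSEMPSR

  i= 0: Y-Y =  0 → A
  i= 1: G-A =  6 → G
  i= 2: R-Z = 18 → S
  i= 3: L-H =  4 → E
  i= 4: B-P = 12 → M
  i= 5: U-F = 15 → P
  i= 6: V-D = 18 → S
  i= 7: Z-I = 17 → R
  i= 8: I-I =  0 → A
  i= 9: B-V =  6 → G
  i=10: B-J = 18 → S
  i=11: V-R =  4 → E
  i=12: W-K = 12 → M
  i=13: J-U = 15 → P
  i=14: L-T = 18 → S
  i=15: R-A = 17 → R
  i=16: L-L =  0 → A
  i=17: W-Q =  6 → G
  i=18: Z-H = 18 → S
  i=19: L-H =  4 → E
  i=20: T-H = 12 → M
  i=21: N-Y = 15 → P
  i=22: F-N = 18 → S
  i=23: A-J = 17 → R
  i=24: H-H =  0 → A
  i=25: T-N =  6 → G
  i=26: R-Z = 18 → S
  i=27: O-K =  4 → E
  i=28: Y-M = 12 → M
  i=29: I-T = 15 → P
  i=30: Z-H = 18 → S
  i=31: N-W = 17 → R
  i=32: O-O =  0 → A
  i=33: B-V =  6 → G
  i=34: F-N = 18 → S
  i=35: P-L =  4 → E
  i=36: Z-N = 12 → M
  i=37: C-N = 15 → P
  i=38: F-N = 18 → S
  i=39: C-L = 17 → R
  i=40: A-A =  0 → A
  shifts repeat with period 8: AGSEMPSR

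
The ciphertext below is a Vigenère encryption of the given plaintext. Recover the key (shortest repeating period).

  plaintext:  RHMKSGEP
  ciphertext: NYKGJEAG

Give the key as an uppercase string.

  i= 0: N-R = 22 → W
  i= 1: Y-H = 17 → R
  i= 2: K-M = 24 → Y
  i= 3: G-K = 22 → W
  i= 4: J-S = 17 → R
  i= 5: E-G = 24 → Y
  i= 6: A-E = 22 → W
  i= 7: G-P = 17 → R
  shifts repeat with period 3: WRY

WRY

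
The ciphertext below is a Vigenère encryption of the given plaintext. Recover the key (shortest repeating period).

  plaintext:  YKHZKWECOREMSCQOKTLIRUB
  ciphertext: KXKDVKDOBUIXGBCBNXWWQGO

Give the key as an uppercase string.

MNDELOZ

  i= 0: K-Y = 12 → M
  i= 1: X-K = 13 → N
  i= 2: K-H =  3 → D
  i= 3: D-Z =  4 → E
  i= 4: V-K = 11 → L
  i= 5: K-W = 14 → O
  i= 6: D-E = 25 → Z
  i= 7: O-C = 12 → M
  i= 8: B-O = 13 → N
  i= 9: U-R =  3 → D
  i=10: I-E =  4 → E
  i=11: X-M = 11 → L
  i=12: G-S = 14 → O
  i=13: B-C = 25 → Z
  i=14: C-Q = 12 → M
  i=15: B-O = 13 → N
  i=16: N-K =  3 → D
  i=17: X-T =  4 → E
  i=18: W-L = 11 → L
  i=19: W-I = 14 → O
  i=20: Q-R = 25 → Z
  i=21: G-U = 12 → M
  i=22: O-B = 13 → N
  shifts repeat with period 7: MNDELOZ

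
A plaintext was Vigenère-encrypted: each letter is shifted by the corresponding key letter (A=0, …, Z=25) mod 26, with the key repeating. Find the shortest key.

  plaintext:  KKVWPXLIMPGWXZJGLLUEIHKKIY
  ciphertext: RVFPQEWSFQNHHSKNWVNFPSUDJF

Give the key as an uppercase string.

HLKTB

  i= 0: R-K =  7 → H
  i= 1: V-K = 11 → L
  i= 2: F-V = 10 → K
  i= 3: P-W = 19 → T
  i= 4: Q-P =  1 → B
  i= 5: E-X =  7 → H
  i= 6: W-L = 11 → L
  i= 7: S-I = 10 → K
  i= 8: F-M = 19 → T
  i= 9: Q-P =  1 → B
  i=10: N-G =  7 → H
  i=11: H-W = 11 → L
  i=12: H-X = 10 → K
  i=13: S-Z = 19 → T
  i=14: K-J =  1 → B
  i=15: N-G =  7 → H
  i=16: W-L = 11 → L
  i=17: V-L = 10 → K
  i=18: N-U = 19 → T
  i=19: F-E =  1 → B
  i=20: P-I =  7 → H
  i=21: S-H = 11 → L
  i=22: U-K = 10 → K
  i=23: D-K = 19 → T
  i=24: J-I =  1 → B
  i=25: F-Y =  7 → H
  shifts repeat with period 5: HLKTB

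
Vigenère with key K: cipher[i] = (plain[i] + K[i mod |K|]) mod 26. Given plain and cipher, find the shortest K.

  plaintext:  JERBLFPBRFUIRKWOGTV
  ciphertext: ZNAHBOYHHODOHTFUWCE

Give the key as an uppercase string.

QJJG

  i= 0: Z-J = 16 → Q
  i= 1: N-E =  9 → J
  i= 2: A-R =  9 → J
  i= 3: H-B =  6 → G
  i= 4: B-L = 16 → Q
  i= 5: O-F =  9 → J
  i= 6: Y-P =  9 → J
  i= 7: H-B =  6 → G
  i= 8: H-R = 16 → Q
  i= 9: O-F =  9 → J
  i=10: D-U =  9 → J
  i=11: O-I =  6 → G
  i=12: H-R = 16 → Q
  i=13: T-K =  9 → J
  i=14: F-W =  9 → J
  i=15: U-O =  6 → G
  i=16: W-G = 16 → Q
  i=17: C-T =  9 → J
  i=18: E-V =  9 → J
  shifts repeat with period 4: QJJG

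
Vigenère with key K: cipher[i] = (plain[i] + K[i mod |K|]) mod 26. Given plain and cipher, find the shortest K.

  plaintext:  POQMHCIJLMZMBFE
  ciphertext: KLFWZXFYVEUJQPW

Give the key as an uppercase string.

  i= 0: K-P = 21 → V
  i= 1: L-O = 23 → X
  i= 2: F-Q = 15 → P
  i= 3: W-M = 10 → K
  i= 4: Z-H = 18 → S
  i= 5: X-C = 21 → V
  i= 6: F-I = 23 → X
  i= 7: Y-J = 15 → P
  i= 8: V-L = 10 → K
  i= 9: E-M = 18 → S
  i=10: U-Z = 21 → V
  i=11: J-M = 23 → X
  i=12: Q-B = 15 → P
  i=13: P-F = 10 → K
  i=14: W-E = 18 → S
  shifts repeat with period 5: VXPKS

VXPKS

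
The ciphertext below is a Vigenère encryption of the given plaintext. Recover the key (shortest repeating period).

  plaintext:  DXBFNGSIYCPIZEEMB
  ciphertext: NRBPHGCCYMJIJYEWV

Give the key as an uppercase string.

KUA

  i= 0: N-D = 10 → K
  i= 1: R-X = 20 → U
  i= 2: B-B =  0 → A
  i= 3: P-F = 10 → K
  i= 4: H-N = 20 → U
  i= 5: G-G =  0 → A
  i= 6: C-S = 10 → K
  i= 7: C-I = 20 → U
  i= 8: Y-Y =  0 → A
  i= 9: M-C = 10 → K
  i=10: J-P = 20 → U
  i=11: I-I =  0 → A
  i=12: J-Z = 10 → K
  i=13: Y-E = 20 → U
  i=14: E-E =  0 → A
  i=15: W-M = 10 → K
  i=16: V-B = 20 → U
  shifts repeat with period 3: KUA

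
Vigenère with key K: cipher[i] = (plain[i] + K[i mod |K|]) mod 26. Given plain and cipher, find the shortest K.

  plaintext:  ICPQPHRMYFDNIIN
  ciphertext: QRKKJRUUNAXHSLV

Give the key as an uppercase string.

  i= 0: Q-I =  8 → I
  i= 1: R-C = 15 → P
  i= 2: K-P = 21 → V
  i= 3: K-Q = 20 → U
  i= 4: J-P = 20 → U
  i= 5: R-H = 10 → K
  i= 6: U-R =  3 → D
  i= 7: U-M =  8 → I
  i= 8: N-Y = 15 → P
  i= 9: A-F = 21 → V
  i=10: X-D = 20 → U
  i=11: H-N = 20 → U
  i=12: S-I = 10 → K
  i=13: L-I =  3 → D
  i=14: V-N =  8 → I
  shifts repeat with period 7: IPVUUKD

IPVUUKD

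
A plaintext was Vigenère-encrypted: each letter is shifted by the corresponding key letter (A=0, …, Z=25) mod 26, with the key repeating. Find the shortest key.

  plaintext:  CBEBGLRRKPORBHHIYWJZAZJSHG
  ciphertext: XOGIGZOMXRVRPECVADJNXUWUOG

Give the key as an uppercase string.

  i= 0: X-C = 21 → V
  i= 1: O-B = 13 → N
  i= 2: G-E =  2 → C
  i= 3: I-B =  7 → H
  i= 4: G-G =  0 → A
  i= 5: Z-L = 14 → O
  i= 6: O-R = 23 → X
  i= 7: M-R = 21 → V
  i= 8: X-K = 13 → N
  i= 9: R-P =  2 → C
  i=10: V-O =  7 → H
  i=11: R-R =  0 → A
  i=12: P-B = 14 → O
  i=13: E-H = 23 → X
  i=14: C-H = 21 → V
  i=15: V-I = 13 → N
  i=16: A-Y =  2 → C
  i=17: D-W =  7 → H
  i=18: J-J =  0 → A
  i=19: N-Z = 14 → O
  i=20: X-A = 23 → X
  i=21: U-Z = 21 → V
  i=22: W-J = 13 → N
  i=23: U-S =  2 → C
  i=24: O-H =  7 → H
  i=25: G-G =  0 → A
  shifts repeat with period 7: VNCHAOX

VNCHAOX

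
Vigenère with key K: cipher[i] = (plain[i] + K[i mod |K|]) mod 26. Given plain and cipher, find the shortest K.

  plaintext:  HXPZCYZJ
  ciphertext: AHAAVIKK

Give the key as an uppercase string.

TKLB

  i= 0: A-H = 19 → T
  i= 1: H-X = 10 → K
  i= 2: A-P = 11 → L
  i= 3: A-Z =  1 → B
  i= 4: V-C = 19 → T
  i= 5: I-Y = 10 → K
  i= 6: K-Z = 11 → L
  i= 7: K-J =  1 → B
  shifts repeat with period 4: TKLB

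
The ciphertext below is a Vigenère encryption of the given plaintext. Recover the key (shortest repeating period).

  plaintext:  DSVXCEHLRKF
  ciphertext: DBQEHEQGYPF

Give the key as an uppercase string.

AJVHF

  i= 0: D-D =  0 → A
  i= 1: B-S =  9 → J
  i= 2: Q-V = 21 → V
  i= 3: E-X =  7 → H
  i= 4: H-C =  5 → F
  i= 5: E-E =  0 → A
  i= 6: Q-H =  9 → J
  i= 7: G-L = 21 → V
  i= 8: Y-R =  7 → H
  i= 9: P-K =  5 → F
  i=10: F-F =  0 → A
  shifts repeat with period 5: AJVHF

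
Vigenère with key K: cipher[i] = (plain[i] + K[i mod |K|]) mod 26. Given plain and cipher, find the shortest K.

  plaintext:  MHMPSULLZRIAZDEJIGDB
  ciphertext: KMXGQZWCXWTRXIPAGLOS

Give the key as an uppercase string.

  i= 0: K-M = 24 → Y
  i= 1: M-H =  5 → F
  i= 2: X-M = 11 → L
  i= 3: G-P = 17 → R
  i= 4: Q-S = 24 → Y
  i= 5: Z-U =  5 → F
  i= 6: W-L = 11 → L
  i= 7: C-L = 17 → R
  i= 8: X-Z = 24 → Y
  i= 9: W-R =  5 → F
  i=10: T-I = 11 → L
  i=11: R-A = 17 → R
  i=12: X-Z = 24 → Y
  i=13: I-D =  5 → F
  i=14: P-E = 11 → L
  i=15: A-J = 17 → R
  i=16: G-I = 24 → Y
  i=17: L-G =  5 → F
  i=18: O-D = 11 → L
  i=19: S-B = 17 → R
  shifts repeat with period 4: YFLR

YFLR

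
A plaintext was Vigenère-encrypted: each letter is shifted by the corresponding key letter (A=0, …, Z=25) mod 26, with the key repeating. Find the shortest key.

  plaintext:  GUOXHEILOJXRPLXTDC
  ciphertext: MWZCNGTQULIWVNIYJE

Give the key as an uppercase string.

  i= 0: M-G =  6 → G
  i= 1: W-U =  2 → C
  i= 2: Z-O = 11 → L
  i= 3: C-X =  5 → F
  i= 4: N-H =  6 → G
  i= 5: G-E =  2 → C
  i= 6: T-I = 11 → L
  i= 7: Q-L =  5 → F
  i= 8: U-O =  6 → G
  i= 9: L-J =  2 → C
  i=10: I-X = 11 → L
  i=11: W-R =  5 → F
  i=12: V-P =  6 → G
  i=13: N-L =  2 → C
  i=14: I-X = 11 → L
  i=15: Y-T =  5 → F
  i=16: J-D =  6 → G
  i=17: E-C =  2 → C
  shifts repeat with period 4: GCLF

GCLF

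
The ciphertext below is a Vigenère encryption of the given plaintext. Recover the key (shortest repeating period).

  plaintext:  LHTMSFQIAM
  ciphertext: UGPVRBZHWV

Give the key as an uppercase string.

  i= 0: U-L =  9 → J
  i= 1: G-H = 25 → Z
  i= 2: P-T = 22 → W
  i= 3: V-M =  9 → J
  i= 4: R-S = 25 → Z
  i= 5: B-F = 22 → W
  i= 6: Z-Q =  9 → J
  i= 7: H-I = 25 → Z
  i= 8: W-A = 22 → W
  i= 9: V-M =  9 → J
  shifts repeat with period 3: JZW

JZW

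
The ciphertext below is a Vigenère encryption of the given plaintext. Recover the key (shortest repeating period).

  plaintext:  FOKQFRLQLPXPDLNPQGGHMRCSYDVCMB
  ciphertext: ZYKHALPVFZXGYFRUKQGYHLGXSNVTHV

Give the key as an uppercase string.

UKARVUEF

  i= 0: Z-F = 20 → U
  i= 1: Y-O = 10 → K
  i= 2: K-K =  0 → A
  i= 3: H-Q = 17 → R
  i= 4: A-F = 21 → V
  i= 5: L-R = 20 → U
  i= 6: P-L =  4 → E
  i= 7: V-Q =  5 → F
  i= 8: F-L = 20 → U
  i= 9: Z-P = 10 → K
  i=10: X-X =  0 → A
  i=11: G-P = 17 → R
  i=12: Y-D = 21 → V
  i=13: F-L = 20 → U
  i=14: R-N =  4 → E
  i=15: U-P =  5 → F
  i=16: K-Q = 20 → U
  i=17: Q-G = 10 → K
  i=18: G-G =  0 → A
  i=19: Y-H = 17 → R
  i=20: H-M = 21 → V
  i=21: L-R = 20 → U
  i=22: G-C =  4 → E
  i=23: X-S =  5 → F
  i=24: S-Y = 20 → U
  i=25: N-D = 10 → K
  i=26: V-V =  0 → A
  i=27: T-C = 17 → R
  i=28: H-M = 21 → V
  i=29: V-B = 20 → U
  shifts repeat with period 8: UKARVUEF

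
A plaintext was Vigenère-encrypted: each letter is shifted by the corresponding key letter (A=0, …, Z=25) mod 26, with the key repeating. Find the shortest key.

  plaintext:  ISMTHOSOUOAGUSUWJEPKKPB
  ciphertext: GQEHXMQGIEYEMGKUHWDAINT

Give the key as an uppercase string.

  i= 0: G-I = 24 → Y
  i= 1: Q-S = 24 → Y
  i= 2: E-M = 18 → S
  i= 3: H-T = 14 → O
  i= 4: X-H = 16 → Q
  i= 5: M-O = 24 → Y
  i= 6: Q-S = 24 → Y
  i= 7: G-O = 18 → S
  i= 8: I-U = 14 → O
  i= 9: E-O = 16 → Q
  i=10: Y-A = 24 → Y
  i=11: E-G = 24 → Y
  i=12: M-U = 18 → S
  i=13: G-S = 14 → O
  i=14: K-U = 16 → Q
  i=15: U-W = 24 → Y
  i=16: H-J = 24 → Y
  i=17: W-E = 18 → S
  i=18: D-P = 14 → O
  i=19: A-K = 16 → Q
  i=20: I-K = 24 → Y
  i=21: N-P = 24 → Y
  i=22: T-B = 18 → S
  shifts repeat with period 5: YYSOQ

YYSOQ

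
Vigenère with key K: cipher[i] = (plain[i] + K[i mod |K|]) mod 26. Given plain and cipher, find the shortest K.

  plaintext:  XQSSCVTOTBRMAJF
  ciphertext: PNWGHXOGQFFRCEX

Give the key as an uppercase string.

  i= 0: P-X = 18 → S
  i= 1: N-Q = 23 → X
  i= 2: W-S =  4 → E
  i= 3: G-S = 14 → O
  i= 4: H-C =  5 → F
  i= 5: X-V =  2 → C
  i= 6: O-T = 21 → V
  i= 7: G-O = 18 → S
  i= 8: Q-T = 23 → X
  i= 9: F-B =  4 → E
  i=10: F-R = 14 → O
  i=11: R-M =  5 → F
  i=12: C-A =  2 → C
  i=13: E-J = 21 → V
  i=14: X-F = 18 → S
  shifts repeat with period 7: SXEOFCV

SXEOFCV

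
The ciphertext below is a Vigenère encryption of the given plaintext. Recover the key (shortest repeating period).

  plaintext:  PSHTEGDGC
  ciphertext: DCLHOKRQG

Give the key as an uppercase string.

OKE

  i= 0: D-P = 14 → O
  i= 1: C-S = 10 → K
  i= 2: L-H =  4 → E
  i= 3: H-T = 14 → O
  i= 4: O-E = 10 → K
  i= 5: K-G =  4 → E
  i= 6: R-D = 14 → O
  i= 7: Q-G = 10 → K
  i= 8: G-C =  4 → E
  shifts repeat with period 3: OKE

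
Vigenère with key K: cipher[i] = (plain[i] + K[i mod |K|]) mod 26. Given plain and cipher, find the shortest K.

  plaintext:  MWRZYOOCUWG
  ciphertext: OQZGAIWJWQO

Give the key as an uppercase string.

CUIH

  i= 0: O-M =  2 → C
  i= 1: Q-W = 20 → U
  i= 2: Z-R =  8 → I
  i= 3: G-Z =  7 → H
  i= 4: A-Y =  2 → C
  i= 5: I-O = 20 → U
  i= 6: W-O =  8 → I
  i= 7: J-C =  7 → H
  i= 8: W-U =  2 → C
  i= 9: Q-W = 20 → U
  i=10: O-G =  8 → I
  shifts repeat with period 4: CUIH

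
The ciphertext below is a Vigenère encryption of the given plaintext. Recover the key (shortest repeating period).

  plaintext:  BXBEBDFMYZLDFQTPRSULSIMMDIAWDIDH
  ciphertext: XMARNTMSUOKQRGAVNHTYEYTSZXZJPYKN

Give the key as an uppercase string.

WPZNMQHG

  i= 0: X-B = 22 → W
  i= 1: M-X = 15 → P
  i= 2: A-B = 25 → Z
  i= 3: R-E = 13 → N
  i= 4: N-B = 12 → M
  i= 5: T-D = 16 → Q
  i= 6: M-F =  7 → H
  i= 7: S-M =  6 → G
  i= 8: U-Y = 22 → W
  i= 9: O-Z = 15 → P
  i=10: K-L = 25 → Z
  i=11: Q-D = 13 → N
  i=12: R-F = 12 → M
  i=13: G-Q = 16 → Q
  i=14: A-T =  7 → H
  i=15: V-P =  6 → G
  i=16: N-R = 22 → W
  i=17: H-S = 15 → P
  i=18: T-U = 25 → Z
  i=19: Y-L = 13 → N
  i=20: E-S = 12 → M
  i=21: Y-I = 16 → Q
  i=22: T-M =  7 → H
  i=23: S-M =  6 → G
  i=24: Z-D = 22 → W
  i=25: X-I = 15 → P
  i=26: Z-A = 25 → Z
  i=27: J-W = 13 → N
  i=28: P-D = 12 → M
  i=29: Y-I = 16 → Q
  i=30: K-D =  7 → H
  i=31: N-H =  6 → G
  shifts repeat with period 8: WPZNMQHG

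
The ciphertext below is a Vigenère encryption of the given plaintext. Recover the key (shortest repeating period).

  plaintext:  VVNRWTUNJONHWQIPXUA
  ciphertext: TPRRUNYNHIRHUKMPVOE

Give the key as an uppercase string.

  i= 0: T-V = 24 → Y
  i= 1: P-V = 20 → U
  i= 2: R-N =  4 → E
  i= 3: R-R =  0 → A
  i= 4: U-W = 24 → Y
  i= 5: N-T = 20 → U
  i= 6: Y-U =  4 → E
  i= 7: N-N =  0 → A
  i= 8: H-J = 24 → Y
  i= 9: I-O = 20 → U
  i=10: R-N =  4 → E
  i=11: H-H =  0 → A
  i=12: U-W = 24 → Y
  i=13: K-Q = 20 → U
  i=14: M-I =  4 → E
  i=15: P-P =  0 → A
  i=16: V-X = 24 → Y
  i=17: O-U = 20 → U
  i=18: E-A =  4 → E
  shifts repeat with period 4: YUEA

YUEA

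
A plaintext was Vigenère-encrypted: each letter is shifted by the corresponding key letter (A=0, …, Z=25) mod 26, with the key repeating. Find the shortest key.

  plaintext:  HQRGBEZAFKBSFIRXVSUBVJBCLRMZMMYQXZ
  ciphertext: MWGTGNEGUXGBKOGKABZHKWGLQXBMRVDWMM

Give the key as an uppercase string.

FGPNFJ

  i= 0: M-H =  5 → F
  i= 1: W-Q =  6 → G
  i= 2: G-R = 15 → P
  i= 3: T-G = 13 → N
  i= 4: G-B =  5 → F
  i= 5: N-E =  9 → J
  i= 6: E-Z =  5 → F
  i= 7: G-A =  6 → G
  i= 8: U-F = 15 → P
  i= 9: X-K = 13 → N
  i=10: G-B =  5 → F
  i=11: B-S =  9 → J
  i=12: K-F =  5 → F
  i=13: O-I =  6 → G
  i=14: G-R = 15 → P
  i=15: K-X = 13 → N
  i=16: A-V =  5 → F
  i=17: B-S =  9 → J
  i=18: Z-U =  5 → F
  i=19: H-B =  6 → G
  i=20: K-V = 15 → P
  i=21: W-J = 13 → N
  i=22: G-B =  5 → F
  i=23: L-C =  9 → J
  i=24: Q-L =  5 → F
  i=25: X-R =  6 → G
  i=26: B-M = 15 → P
  i=27: M-Z = 13 → N
  i=28: R-M =  5 → F
  i=29: V-M =  9 → J
  i=30: D-Y =  5 → F
  i=31: W-Q =  6 → G
  i=32: M-X = 15 → P
  i=33: M-Z = 13 → N
  shifts repeat with period 6: FGPNFJ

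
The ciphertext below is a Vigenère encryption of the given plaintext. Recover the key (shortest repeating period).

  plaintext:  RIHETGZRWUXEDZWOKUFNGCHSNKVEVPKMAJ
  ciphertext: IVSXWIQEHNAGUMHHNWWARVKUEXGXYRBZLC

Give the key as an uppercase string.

  i= 0: I-R = 17 → R
  i= 1: V-I = 13 → N
  i= 2: S-H = 11 → L
  i= 3: X-E = 19 → T
  i= 4: W-T =  3 → D
  i= 5: I-G =  2 → C
  i= 6: Q-Z = 17 → R
  i= 7: E-R = 13 → N
  i= 8: H-W = 11 → L
  i= 9: N-U = 19 → T
  i=10: A-X =  3 → D
  i=11: G-E =  2 → C
  i=12: U-D = 17 → R
  i=13: M-Z = 13 → N
  i=14: H-W = 11 → L
  i=15: H-O = 19 → T
  i=16: N-K =  3 → D
  i=17: W-U =  2 → C
  i=18: W-F = 17 → R
  i=19: A-N = 13 → N
  i=20: R-G = 11 → L
  i=21: V-C = 19 → T
  i=22: K-H =  3 → D
  i=23: U-S =  2 → C
  i=24: E-N = 17 → R
  i=25: X-K = 13 → N
  i=26: G-V = 11 → L
  i=27: X-E = 19 → T
  i=28: Y-V =  3 → D
  i=29: R-P =  2 → C
  i=30: B-K = 17 → R
  i=31: Z-M = 13 → N
  i=32: L-A = 11 → L
  i=33: C-J = 19 → T
  shifts repeat with period 6: RNLTDC

RNLTDC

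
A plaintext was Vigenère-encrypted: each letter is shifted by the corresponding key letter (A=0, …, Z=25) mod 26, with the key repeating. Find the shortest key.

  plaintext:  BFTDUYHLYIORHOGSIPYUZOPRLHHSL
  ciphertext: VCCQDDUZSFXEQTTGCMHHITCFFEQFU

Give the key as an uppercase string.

UXJNJFNO

  i= 0: V-B = 20 → U
  i= 1: C-F = 23 → X
  i= 2: C-T =  9 → J
  i= 3: Q-D = 13 → N
  i= 4: D-U =  9 → J
  i= 5: D-Y =  5 → F
  i= 6: U-H = 13 → N
  i= 7: Z-L = 14 → O
  i= 8: S-Y = 20 → U
  i= 9: F-I = 23 → X
  i=10: X-O =  9 → J
  i=11: E-R = 13 → N
  i=12: Q-H =  9 → J
  i=13: T-O =  5 → F
  i=14: T-G = 13 → N
  i=15: G-S = 14 → O
  i=16: C-I = 20 → U
  i=17: M-P = 23 → X
  i=18: H-Y =  9 → J
  i=19: H-U = 13 → N
  i=20: I-Z =  9 → J
  i=21: T-O =  5 → F
  i=22: C-P = 13 → N
  i=23: F-R = 14 → O
  i=24: F-L = 20 → U
  i=25: E-H = 23 → X
  i=26: Q-H =  9 → J
  i=27: F-S = 13 → N
  i=28: U-L =  9 → J
  shifts repeat with period 8: UXJNJFNO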